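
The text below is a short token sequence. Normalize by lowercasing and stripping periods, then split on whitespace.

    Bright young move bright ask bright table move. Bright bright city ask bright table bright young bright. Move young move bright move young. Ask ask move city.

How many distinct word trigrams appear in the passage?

27 tokens → 25 trigram windows in total.
Repeated trigrams (each contributes count−1 duplicates):
  ask bright table: 2
  bright move young: 2
  young move bright: 2
3 duplicate windows → 25 − 3 = 22 distinct.

22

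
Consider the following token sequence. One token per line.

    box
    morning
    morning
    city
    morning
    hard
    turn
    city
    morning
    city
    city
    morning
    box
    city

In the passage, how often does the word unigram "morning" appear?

5

Scanning the 14 tokens for "morning":
  position 2: morning
  position 3: morning
  position 5: morning
  position 9: morning
  position 12: morning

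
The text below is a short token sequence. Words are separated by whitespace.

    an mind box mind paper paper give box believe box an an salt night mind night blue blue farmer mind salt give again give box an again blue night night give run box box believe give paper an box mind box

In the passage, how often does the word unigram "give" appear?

Scanning the 41 tokens for "give":
  position 7: give
  position 22: give
  position 24: give
  position 31: give
  position 36: give

5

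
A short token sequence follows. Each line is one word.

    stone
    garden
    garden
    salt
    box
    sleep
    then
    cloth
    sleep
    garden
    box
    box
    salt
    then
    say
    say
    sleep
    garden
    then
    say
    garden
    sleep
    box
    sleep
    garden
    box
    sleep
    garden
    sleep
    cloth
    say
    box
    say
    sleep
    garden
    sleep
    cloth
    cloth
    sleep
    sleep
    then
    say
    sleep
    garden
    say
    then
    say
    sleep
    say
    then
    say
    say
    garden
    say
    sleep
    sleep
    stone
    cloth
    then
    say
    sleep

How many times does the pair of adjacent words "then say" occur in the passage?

Scanning the 60 overlapping bigram windows for "then say":
  position 14–15: then say
  position 19–20: then say
  position 41–42: then say
  position 46–47: then say
  position 50–51: then say
  position 59–60: then say

6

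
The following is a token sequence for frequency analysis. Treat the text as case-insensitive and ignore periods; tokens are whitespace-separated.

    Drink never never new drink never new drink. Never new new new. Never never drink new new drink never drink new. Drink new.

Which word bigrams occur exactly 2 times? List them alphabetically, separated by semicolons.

Bigram counts meeting the condition (exactly 2 times):
  never drink: 2
  never never: 2

never drink; never never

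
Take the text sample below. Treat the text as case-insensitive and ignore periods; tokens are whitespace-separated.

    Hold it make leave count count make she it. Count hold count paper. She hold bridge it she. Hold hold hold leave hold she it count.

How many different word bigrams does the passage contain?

26 tokens → 25 bigram windows in total.
Repeated bigrams (each contributes count−1 duplicates):
  hold hold: 2
  it count: 2
  she hold: 2
  she it: 2
4 duplicate windows → 25 − 4 = 21 distinct.

21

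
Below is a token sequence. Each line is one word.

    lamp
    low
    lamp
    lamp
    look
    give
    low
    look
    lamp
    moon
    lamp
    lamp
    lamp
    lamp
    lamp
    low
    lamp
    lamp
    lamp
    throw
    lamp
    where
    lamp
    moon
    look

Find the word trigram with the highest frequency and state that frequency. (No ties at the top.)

"lamp lamp lamp", 4 times

Trigram frequencies (highest first):
  lamp lamp lamp: 4
  lamp low lamp: 2
  low lamp lamp: 2
  lamp lamp look: 1
  lamp look give: 1
  look give low: 1
  … (12 more, each ≤ 1)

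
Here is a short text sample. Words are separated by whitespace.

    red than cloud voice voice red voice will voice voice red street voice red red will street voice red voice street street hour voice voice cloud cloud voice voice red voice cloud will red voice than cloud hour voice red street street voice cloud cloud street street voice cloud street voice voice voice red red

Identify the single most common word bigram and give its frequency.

Bigram frequencies (highest first):
  voice red: 7
  voice voice: 6
  street voice: 5
  red voice: 4
  voice cloud: 4
  street street: 3
  … (18 more, each ≤ 2)

"voice red", 7 times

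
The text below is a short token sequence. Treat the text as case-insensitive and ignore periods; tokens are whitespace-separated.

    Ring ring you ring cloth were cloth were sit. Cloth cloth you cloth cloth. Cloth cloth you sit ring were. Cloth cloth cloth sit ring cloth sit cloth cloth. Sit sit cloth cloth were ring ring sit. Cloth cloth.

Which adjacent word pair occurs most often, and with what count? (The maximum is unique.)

Bigram frequencies (highest first):
  cloth cloth: 9
  sit cloth: 4
  cloth were: 3
  cloth sit: 3
  ring ring: 2
  ring cloth: 2
  … (12 more, each ≤ 2)

"cloth cloth", 9 times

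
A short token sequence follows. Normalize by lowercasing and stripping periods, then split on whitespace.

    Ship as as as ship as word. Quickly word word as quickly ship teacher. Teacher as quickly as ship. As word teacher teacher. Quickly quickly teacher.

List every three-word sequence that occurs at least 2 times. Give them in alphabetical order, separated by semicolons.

as ship as; ship as word

Trigram counts meeting the condition (at least 2 times):
  as ship as: 2
  ship as word: 2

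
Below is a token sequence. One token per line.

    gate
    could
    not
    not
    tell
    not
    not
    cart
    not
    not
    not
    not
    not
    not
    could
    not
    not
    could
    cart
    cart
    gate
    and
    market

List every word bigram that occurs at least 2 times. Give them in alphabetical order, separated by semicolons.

Bigram counts meeting the condition (at least 2 times):
  could not: 2
  not could: 2
  not not: 8

could not; not could; not not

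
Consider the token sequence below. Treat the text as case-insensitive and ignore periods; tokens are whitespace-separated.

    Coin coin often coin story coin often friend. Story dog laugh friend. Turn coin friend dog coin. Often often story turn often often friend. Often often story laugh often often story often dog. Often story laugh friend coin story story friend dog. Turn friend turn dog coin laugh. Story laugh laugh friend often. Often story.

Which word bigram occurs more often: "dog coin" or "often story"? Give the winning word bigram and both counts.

"often story" (5 vs 2)

"dog coin": 2 occurrences
"often story": 5 occurrences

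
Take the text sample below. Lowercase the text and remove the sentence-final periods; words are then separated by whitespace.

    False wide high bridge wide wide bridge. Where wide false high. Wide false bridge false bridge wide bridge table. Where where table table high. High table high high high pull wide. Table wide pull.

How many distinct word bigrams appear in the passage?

26

34 tokens → 33 bigram windows in total.
Repeated bigrams (each contributes count−1 duplicates):
  high high: 3
  bridge wide: 2
  false bridge: 2
  table high: 2
  wide bridge: 2
  wide false: 2
7 duplicate windows → 33 − 7 = 26 distinct.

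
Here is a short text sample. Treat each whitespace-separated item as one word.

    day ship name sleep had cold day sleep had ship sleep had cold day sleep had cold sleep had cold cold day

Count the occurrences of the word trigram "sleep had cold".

Scanning the 20 overlapping trigram windows for "sleep had cold":
  position 4–6: sleep had cold
  position 11–13: sleep had cold
  position 15–17: sleep had cold
  position 18–20: sleep had cold

4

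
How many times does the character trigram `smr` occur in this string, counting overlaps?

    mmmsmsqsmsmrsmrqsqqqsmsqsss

Sliding a length-3 window over the 27 characters (25 positions):
  position 10–12: smr
  position 13–15: smr

2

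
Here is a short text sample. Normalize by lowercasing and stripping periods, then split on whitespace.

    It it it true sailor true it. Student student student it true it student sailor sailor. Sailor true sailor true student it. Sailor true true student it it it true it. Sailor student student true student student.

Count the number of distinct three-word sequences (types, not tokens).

37 tokens → 35 trigram windows in total.
Repeated trigrams (each contributes count−1 duplicates):
  it it it: 2
  it it true: 2
  it true it: 2
  true it student: 2
  true sailor true: 2
  true student it: 2
6 duplicate windows → 35 − 6 = 29 distinct.

29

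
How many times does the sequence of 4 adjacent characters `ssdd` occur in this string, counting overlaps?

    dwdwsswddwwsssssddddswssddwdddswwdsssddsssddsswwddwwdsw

4

Sliding a length-4 window over the 55 characters (52 positions):
  position 15–18: ssdd
  position 23–26: ssdd
  position 36–39: ssdd
  position 41–44: ssdd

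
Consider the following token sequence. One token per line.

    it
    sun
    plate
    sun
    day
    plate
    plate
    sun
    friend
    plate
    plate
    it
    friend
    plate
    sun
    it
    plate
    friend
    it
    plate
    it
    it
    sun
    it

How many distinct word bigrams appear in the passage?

15

24 tokens → 23 bigram windows in total.
Repeated bigrams (each contributes count−1 duplicates):
  plate sun: 3
  friend plate: 2
  it plate: 2
  it sun: 2
  plate it: 2
  plate plate: 2
  sun it: 2
8 duplicate windows → 23 − 8 = 15 distinct.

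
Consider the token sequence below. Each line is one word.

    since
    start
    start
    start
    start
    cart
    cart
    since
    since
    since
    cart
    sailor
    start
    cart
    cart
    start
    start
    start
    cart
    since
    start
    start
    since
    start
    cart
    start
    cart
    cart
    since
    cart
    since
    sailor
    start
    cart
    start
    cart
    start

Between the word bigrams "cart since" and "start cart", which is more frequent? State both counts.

"start cart" (7 vs 4)

"cart since": 4 occurrences
"start cart": 7 occurrences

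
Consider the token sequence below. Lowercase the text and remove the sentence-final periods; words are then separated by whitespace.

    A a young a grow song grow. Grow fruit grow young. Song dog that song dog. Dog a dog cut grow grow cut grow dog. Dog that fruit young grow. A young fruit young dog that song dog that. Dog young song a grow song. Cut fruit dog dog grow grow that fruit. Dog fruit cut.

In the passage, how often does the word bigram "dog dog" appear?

3

Scanning the 55 overlapping bigram windows for "dog dog":
  position 16–17: dog dog
  position 25–26: dog dog
  position 48–49: dog dog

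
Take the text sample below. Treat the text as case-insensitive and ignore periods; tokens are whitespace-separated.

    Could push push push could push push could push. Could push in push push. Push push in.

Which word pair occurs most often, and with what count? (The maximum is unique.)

"push push", 6 times

Bigram frequencies (highest first):
  push push: 6
  could push: 4
  push could: 3
  push in: 2
  in push: 1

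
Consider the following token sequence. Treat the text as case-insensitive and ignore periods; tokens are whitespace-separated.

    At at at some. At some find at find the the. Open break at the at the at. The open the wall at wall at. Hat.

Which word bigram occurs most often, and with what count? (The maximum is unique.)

"at the", 3 times

Bigram frequencies (highest first):
  at the: 3
  at at: 2
  at some: 2
  the open: 2
  the at: 2
  wall at: 2
  … (12 more, each ≤ 1)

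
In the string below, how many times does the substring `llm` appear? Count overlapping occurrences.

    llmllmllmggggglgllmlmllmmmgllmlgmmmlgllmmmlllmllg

8

Sliding a length-3 window over the 49 characters (47 positions):
  position 1–3: llm
  position 4–6: llm
  position 7–9: llm
  position 17–19: llm
  position 22–24: llm
  position 28–30: llm
  position 38–40: llm
  position 44–46: llm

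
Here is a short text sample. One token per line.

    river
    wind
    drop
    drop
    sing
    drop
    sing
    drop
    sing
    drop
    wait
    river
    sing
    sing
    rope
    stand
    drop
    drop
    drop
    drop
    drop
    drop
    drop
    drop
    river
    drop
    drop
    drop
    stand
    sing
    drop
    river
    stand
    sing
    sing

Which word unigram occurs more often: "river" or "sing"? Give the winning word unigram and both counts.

"river": 4 occurrences
"sing": 8 occurrences

"sing" (8 vs 4)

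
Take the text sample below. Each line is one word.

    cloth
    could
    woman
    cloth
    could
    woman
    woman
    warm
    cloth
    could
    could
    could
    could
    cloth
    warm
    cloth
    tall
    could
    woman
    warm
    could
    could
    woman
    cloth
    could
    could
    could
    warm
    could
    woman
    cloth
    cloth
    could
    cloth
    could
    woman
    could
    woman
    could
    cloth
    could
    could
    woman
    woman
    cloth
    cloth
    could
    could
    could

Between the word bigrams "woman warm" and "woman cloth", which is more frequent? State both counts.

"woman warm": 2 occurrences
"woman cloth": 4 occurrences

"woman cloth" (4 vs 2)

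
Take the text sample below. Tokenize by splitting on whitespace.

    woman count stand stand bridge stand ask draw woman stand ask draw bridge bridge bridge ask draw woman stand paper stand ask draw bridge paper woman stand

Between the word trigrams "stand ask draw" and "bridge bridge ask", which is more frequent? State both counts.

"stand ask draw": 3 occurrences
"bridge bridge ask": 1 occurrence

"stand ask draw" (3 vs 1)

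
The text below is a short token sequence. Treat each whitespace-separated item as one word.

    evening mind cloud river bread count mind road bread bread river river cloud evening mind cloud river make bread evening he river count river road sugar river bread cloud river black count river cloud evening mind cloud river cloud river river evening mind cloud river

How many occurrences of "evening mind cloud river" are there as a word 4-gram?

Scanning the 42 overlapping 4-gram windows for "evening mind cloud river":
  position 1–4: evening mind cloud river
  position 14–17: evening mind cloud river
  position 35–38: evening mind cloud river
  position 42–45: evening mind cloud river

4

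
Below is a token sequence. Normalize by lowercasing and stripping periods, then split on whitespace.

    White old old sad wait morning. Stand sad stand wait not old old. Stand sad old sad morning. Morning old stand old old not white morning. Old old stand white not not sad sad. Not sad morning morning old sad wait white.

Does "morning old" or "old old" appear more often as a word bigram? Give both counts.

"morning old": 3 occurrences
"old old": 4 occurrences

"old old" (4 vs 3)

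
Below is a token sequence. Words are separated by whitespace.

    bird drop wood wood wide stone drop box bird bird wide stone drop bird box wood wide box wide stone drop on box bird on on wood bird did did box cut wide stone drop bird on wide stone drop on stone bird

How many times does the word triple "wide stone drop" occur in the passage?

Scanning the 41 overlapping trigram windows for "wide stone drop":
  position 5–7: wide stone drop
  position 11–13: wide stone drop
  position 19–21: wide stone drop
  position 33–35: wide stone drop
  position 38–40: wide stone drop

5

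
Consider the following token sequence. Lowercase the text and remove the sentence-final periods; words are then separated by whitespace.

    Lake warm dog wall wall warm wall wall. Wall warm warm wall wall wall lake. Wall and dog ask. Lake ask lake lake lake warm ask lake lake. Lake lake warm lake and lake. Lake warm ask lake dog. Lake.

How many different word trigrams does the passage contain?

28

40 tokens → 38 trigram windows in total.
Repeated trigrams (each contributes count−1 duplicates):
  lake lake lake: 3
  lake lake warm: 3
  ask lake lake: 2
  lake warm ask: 2
  wall wall wall: 2
  wall wall warm: 2
  warm ask lake: 2
  warm wall wall: 2
10 duplicate windows → 38 − 10 = 28 distinct.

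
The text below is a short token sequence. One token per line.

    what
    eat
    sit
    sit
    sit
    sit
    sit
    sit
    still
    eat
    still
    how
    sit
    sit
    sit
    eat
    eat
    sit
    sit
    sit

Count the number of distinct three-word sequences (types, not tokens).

20 tokens → 18 trigram windows in total.
Repeated trigrams (each contributes count−1 duplicates):
  sit sit sit: 6
  eat sit sit: 2
6 duplicate windows → 18 − 6 = 12 distinct.

12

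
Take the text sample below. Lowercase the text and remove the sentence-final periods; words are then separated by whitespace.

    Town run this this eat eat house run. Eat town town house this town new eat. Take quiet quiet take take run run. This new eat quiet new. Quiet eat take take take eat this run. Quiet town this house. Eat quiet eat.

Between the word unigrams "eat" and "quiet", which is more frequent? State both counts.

"eat" (9 vs 6)

"eat": 9 occurrences
"quiet": 6 occurrences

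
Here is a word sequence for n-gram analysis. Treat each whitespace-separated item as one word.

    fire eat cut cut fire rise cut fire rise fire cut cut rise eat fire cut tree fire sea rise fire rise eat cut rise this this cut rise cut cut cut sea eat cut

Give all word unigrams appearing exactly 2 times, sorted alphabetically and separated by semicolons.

sea; this

Unigram counts meeting the condition (exactly 2 times):
  sea: 2
  this: 2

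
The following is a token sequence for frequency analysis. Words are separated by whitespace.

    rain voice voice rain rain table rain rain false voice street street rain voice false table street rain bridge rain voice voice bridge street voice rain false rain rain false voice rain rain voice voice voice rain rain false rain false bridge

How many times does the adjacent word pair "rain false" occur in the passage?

Scanning the 41 overlapping bigram windows for "rain false":
  position 8–9: rain false
  position 26–27: rain false
  position 29–30: rain false
  position 38–39: rain false
  position 40–41: rain false

5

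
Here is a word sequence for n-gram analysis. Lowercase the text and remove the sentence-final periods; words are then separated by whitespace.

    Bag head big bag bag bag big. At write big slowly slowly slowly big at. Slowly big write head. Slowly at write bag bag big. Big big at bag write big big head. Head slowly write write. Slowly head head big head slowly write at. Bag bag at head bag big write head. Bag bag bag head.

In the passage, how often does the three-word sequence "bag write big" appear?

Scanning the 55 overlapping trigram windows for "bag write big":
  position 29–31: bag write big

1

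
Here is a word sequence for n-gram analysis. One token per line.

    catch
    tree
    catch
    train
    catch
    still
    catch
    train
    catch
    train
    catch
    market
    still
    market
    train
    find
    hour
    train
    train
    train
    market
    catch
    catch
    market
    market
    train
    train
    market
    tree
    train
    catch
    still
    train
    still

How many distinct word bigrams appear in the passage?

34 tokens → 33 bigram windows in total.
Repeated bigrams (each contributes count−1 duplicates):
  train catch: 4
  catch train: 3
  train train: 3
  catch market: 2
  catch still: 2
  market train: 2
  train market: 2
11 duplicate windows → 33 − 11 = 22 distinct.

22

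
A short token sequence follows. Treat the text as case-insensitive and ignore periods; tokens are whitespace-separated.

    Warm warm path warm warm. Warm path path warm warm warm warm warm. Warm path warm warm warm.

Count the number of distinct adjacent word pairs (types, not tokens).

18 tokens → 17 bigram windows in total.
Repeated bigrams (each contributes count−1 duplicates):
  warm warm: 10
  path warm: 3
  warm path: 3
13 duplicate windows → 17 − 13 = 4 distinct.

4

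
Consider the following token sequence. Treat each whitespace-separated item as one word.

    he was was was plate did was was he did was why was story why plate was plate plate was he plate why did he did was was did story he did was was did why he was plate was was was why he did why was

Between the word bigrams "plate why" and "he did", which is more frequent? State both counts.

"plate why": 1 occurrence
"he did": 4 occurrences

"he did" (4 vs 1)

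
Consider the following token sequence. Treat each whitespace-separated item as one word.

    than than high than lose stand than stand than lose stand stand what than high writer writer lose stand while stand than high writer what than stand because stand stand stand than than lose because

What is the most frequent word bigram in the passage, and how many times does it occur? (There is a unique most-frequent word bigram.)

Bigram frequencies (highest first):
  stand than: 4
  than high: 3
  than lose: 3
  lose stand: 3
  stand stand: 3
  than than: 2
  … (13 more, each ≤ 2)

"stand than", 4 times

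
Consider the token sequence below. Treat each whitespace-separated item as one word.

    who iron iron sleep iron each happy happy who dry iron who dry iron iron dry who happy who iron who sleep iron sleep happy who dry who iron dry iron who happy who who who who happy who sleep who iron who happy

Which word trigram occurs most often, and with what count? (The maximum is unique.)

"who happy who", 3 times

Trigram frequencies (highest first):
  who happy who: 3
  happy who dry: 2
  who dry iron: 2
  dry iron who: 2
  who iron who: 2
  iron who happy: 2
  … (28 more, each ≤ 2)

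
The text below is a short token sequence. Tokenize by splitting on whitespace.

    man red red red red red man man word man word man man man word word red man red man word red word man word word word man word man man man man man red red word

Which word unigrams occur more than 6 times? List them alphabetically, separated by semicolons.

man; red; word

Unigram counts meeting the condition (more than 6 times):
  man: 16
  red: 10
  word: 11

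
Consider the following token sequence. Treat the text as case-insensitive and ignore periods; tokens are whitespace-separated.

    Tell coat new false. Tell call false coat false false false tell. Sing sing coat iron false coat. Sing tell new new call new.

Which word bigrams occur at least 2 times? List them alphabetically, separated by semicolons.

false coat; false false; false tell

Bigram counts meeting the condition (at least 2 times):
  false coat: 2
  false false: 2
  false tell: 2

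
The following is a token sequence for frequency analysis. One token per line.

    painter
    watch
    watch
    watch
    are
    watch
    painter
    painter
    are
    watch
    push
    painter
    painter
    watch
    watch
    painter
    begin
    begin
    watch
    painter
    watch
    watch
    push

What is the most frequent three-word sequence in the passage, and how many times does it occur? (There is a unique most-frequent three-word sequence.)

"painter watch watch", 3 times

Trigram frequencies (highest first):
  painter watch watch: 3
  watch watch watch: 1
  watch watch are: 1
  watch are watch: 1
  are watch painter: 1
  watch painter painter: 1
  … (13 more, each ≤ 1)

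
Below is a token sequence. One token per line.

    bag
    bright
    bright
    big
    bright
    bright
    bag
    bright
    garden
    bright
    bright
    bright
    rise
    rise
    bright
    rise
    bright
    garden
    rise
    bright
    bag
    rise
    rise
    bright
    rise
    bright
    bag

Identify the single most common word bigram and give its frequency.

"rise bright", 5 times

Bigram frequencies (highest first):
  rise bright: 5
  bright bright: 4
  bright bag: 3
  bright rise: 3
  bag bright: 2
  bright garden: 2
  … (6 more, each ≤ 2)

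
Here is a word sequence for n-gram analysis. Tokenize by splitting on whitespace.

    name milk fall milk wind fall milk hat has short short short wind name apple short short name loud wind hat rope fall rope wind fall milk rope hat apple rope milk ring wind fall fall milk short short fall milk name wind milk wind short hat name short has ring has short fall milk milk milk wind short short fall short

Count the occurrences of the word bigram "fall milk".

6

Scanning the 61 overlapping bigram windows for "fall milk":
  position 3–4: fall milk
  position 6–7: fall milk
  position 26–27: fall milk
  position 36–37: fall milk
  position 40–41: fall milk
  position 54–55: fall milk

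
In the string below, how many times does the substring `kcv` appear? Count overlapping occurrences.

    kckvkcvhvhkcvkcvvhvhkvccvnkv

Sliding a length-3 window over the 28 characters (26 positions):
  position 5–7: kcv
  position 11–13: kcv
  position 14–16: kcv

3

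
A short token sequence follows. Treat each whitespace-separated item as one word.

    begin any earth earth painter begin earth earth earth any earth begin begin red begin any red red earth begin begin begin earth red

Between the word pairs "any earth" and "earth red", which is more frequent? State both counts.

"any earth" (2 vs 1)

"any earth": 2 occurrences
"earth red": 1 occurrence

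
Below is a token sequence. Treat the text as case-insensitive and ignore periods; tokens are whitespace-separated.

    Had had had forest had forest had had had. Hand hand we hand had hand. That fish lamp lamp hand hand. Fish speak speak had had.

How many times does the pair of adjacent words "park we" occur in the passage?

0

Scanning the 25 overlapping bigram windows for "park we":
  (none found)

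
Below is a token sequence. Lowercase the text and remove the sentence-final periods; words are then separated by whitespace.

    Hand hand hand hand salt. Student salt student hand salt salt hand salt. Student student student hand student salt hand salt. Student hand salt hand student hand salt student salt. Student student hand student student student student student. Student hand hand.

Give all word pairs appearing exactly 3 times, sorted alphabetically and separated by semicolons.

Bigram counts meeting the condition (exactly 3 times):
  hand student: 3
  salt hand: 3
  student salt: 3

hand student; salt hand; student salt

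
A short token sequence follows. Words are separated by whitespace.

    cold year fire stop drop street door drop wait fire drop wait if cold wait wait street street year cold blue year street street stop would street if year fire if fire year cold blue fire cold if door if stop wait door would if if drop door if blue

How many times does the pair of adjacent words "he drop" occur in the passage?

0

Scanning the 49 overlapping bigram windows for "he drop":
  (none found)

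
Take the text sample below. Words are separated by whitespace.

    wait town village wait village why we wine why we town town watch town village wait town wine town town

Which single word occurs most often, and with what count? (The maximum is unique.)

Unigram frequencies (highest first):
  town: 7
  wait: 3
  village: 3
  why: 2
  we: 2
  wine: 2
  … (1 more, each ≤ 1)

"town", 7 times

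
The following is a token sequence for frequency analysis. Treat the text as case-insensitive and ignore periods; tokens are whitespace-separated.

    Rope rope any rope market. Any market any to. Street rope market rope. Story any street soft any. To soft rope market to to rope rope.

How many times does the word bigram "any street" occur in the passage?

1

Scanning the 25 overlapping bigram windows for "any street":
  position 15–16: any street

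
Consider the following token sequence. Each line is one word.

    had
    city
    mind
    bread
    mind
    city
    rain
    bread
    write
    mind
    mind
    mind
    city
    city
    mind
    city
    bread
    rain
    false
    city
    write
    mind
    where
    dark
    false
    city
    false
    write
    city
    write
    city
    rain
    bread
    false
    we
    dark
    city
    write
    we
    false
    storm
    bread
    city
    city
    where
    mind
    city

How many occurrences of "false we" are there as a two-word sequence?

Scanning the 46 overlapping bigram windows for "false we":
  position 34–35: false we

1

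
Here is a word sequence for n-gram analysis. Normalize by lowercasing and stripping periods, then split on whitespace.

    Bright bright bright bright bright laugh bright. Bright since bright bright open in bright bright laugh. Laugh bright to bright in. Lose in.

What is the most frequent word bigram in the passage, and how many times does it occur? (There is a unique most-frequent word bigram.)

Bigram frequencies (highest first):
  bright bright: 7
  bright laugh: 2
  laugh bright: 2
  bright since: 1
  since bright: 1
  bright open: 1
  … (8 more, each ≤ 1)

"bright bright", 7 times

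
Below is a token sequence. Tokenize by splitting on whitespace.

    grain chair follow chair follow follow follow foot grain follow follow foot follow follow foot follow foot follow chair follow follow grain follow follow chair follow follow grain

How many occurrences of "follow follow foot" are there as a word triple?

3

Scanning the 26 overlapping trigram windows for "follow follow foot":
  position 6–8: follow follow foot
  position 10–12: follow follow foot
  position 13–15: follow follow foot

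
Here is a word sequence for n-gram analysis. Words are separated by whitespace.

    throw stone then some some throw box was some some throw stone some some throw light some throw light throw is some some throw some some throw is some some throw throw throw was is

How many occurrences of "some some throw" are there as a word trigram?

6

Scanning the 33 overlapping trigram windows for "some some throw":
  position 4–6: some some throw
  position 9–11: some some throw
  position 13–15: some some throw
  position 22–24: some some throw
  position 25–27: some some throw
  position 29–31: some some throw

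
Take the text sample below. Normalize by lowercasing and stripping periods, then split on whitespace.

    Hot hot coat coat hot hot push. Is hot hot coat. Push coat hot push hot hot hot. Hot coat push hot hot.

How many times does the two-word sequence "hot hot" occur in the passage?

Scanning the 22 overlapping bigram windows for "hot hot":
  position 1–2: hot hot
  position 5–6: hot hot
  position 9–10: hot hot
  position 16–17: hot hot
  position 17–18: hot hot
  position 18–19: hot hot
  position 22–23: hot hot

7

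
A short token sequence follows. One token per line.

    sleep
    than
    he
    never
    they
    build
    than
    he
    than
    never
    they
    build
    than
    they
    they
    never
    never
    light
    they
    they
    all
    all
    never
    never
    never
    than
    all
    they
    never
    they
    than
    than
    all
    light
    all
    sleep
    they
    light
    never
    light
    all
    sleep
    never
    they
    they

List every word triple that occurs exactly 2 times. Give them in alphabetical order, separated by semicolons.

light all sleep; never they build; they build than

Trigram counts meeting the condition (exactly 2 times):
  light all sleep: 2
  never they build: 2
  they build than: 2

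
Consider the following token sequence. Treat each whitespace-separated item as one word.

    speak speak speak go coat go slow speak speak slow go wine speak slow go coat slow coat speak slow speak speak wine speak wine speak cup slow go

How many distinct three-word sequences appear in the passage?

24

29 tokens → 27 trigram windows in total.
Repeated trigrams (each contributes count−1 duplicates):
  slow speak speak: 2
  speak slow go: 2
  speak wine speak: 2
3 duplicate windows → 27 − 3 = 24 distinct.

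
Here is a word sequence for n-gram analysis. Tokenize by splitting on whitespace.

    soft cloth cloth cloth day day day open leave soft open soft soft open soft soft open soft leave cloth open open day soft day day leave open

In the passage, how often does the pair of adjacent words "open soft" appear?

3

Scanning the 27 overlapping bigram windows for "open soft":
  position 11–12: open soft
  position 14–15: open soft
  position 17–18: open soft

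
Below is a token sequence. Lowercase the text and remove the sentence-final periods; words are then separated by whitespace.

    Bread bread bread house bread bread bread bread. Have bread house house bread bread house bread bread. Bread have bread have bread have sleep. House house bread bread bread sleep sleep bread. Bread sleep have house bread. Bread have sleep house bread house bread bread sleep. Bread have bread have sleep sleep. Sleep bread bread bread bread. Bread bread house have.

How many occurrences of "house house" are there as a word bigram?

Scanning the 60 overlapping bigram windows for "house house":
  position 11–12: house house
  position 25–26: house house

2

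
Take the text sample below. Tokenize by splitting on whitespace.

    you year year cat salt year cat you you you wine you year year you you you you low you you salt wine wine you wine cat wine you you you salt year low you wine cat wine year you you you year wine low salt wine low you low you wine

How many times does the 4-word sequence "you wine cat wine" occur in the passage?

Scanning the 49 overlapping 4-gram windows for "you wine cat wine":
  position 25–28: you wine cat wine
  position 35–38: you wine cat wine

2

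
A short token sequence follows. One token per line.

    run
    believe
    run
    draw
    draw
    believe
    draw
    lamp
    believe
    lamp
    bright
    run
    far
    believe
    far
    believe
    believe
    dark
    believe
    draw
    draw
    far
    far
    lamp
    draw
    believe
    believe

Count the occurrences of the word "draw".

6

Scanning the 27 tokens for "draw":
  position 4: draw
  position 5: draw
  position 7: draw
  position 20: draw
  position 21: draw
  position 25: draw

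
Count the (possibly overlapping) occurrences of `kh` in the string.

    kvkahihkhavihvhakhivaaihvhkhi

Sliding a length-2 window over the 29 characters (28 positions):
  position 8–9: kh
  position 17–18: kh
  position 27–28: kh

3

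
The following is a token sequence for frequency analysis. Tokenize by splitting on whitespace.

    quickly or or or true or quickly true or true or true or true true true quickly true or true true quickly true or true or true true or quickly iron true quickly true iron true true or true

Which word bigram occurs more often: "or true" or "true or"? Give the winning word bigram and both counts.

"or true": 8 occurrences
"true or": 9 occurrences

"true or" (9 vs 8)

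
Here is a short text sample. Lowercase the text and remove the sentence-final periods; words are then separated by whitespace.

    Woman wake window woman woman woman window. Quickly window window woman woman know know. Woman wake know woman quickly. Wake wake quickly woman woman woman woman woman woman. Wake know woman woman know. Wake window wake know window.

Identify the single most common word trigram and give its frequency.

Trigram frequencies (highest first):
  woman woman woman: 5
  window woman woman: 2
  woman woman know: 2
  woman wake know: 2
  wake know woman: 2
  woman wake window: 1
  … (22 more, each ≤ 1)

"woman woman woman", 5 times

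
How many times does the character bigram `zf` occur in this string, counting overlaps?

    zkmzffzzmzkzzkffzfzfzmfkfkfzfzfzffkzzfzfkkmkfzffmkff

Sliding a length-2 window over the 52 characters (51 positions):
  position 4–5: zf
  position 17–18: zf
  position 19–20: zf
  position 28–29: zf
  position 30–31: zf
  position 32–33: zf
  position 37–38: zf
  position 39–40: zf
  position 46–47: zf

9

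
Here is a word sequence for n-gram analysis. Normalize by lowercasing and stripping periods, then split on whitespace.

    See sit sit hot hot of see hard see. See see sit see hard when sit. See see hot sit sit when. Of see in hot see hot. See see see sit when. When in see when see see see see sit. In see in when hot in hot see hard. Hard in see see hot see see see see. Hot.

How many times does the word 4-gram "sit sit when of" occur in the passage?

Scanning the 58 overlapping 4-gram windows for "sit sit when of":
  position 20–23: sit sit when of

1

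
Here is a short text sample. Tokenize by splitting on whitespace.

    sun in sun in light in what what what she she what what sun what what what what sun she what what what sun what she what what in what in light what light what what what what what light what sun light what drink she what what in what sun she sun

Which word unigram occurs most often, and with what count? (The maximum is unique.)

Unigram frequencies (highest first):
  what: 27
  sun: 8
  in: 6
  she: 6
  light: 5
  drink: 1

"what", 27 times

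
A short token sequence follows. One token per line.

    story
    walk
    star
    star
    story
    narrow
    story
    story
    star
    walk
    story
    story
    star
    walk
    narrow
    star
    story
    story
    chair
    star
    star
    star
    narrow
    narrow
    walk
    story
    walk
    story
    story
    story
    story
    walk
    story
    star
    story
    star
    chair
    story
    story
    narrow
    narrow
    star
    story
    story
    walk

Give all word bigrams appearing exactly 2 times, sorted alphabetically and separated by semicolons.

Bigram counts meeting the condition (exactly 2 times):
  narrow narrow: 2
  narrow star: 2
  star walk: 2
  story narrow: 2

narrow narrow; narrow star; star walk; story narrow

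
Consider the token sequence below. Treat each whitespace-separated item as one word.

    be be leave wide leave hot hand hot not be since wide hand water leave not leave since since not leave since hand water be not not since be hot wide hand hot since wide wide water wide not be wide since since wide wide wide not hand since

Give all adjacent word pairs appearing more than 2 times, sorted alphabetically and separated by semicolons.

since wide; wide wide

Bigram counts meeting the condition (more than 2 times):
  since wide: 3
  wide wide: 3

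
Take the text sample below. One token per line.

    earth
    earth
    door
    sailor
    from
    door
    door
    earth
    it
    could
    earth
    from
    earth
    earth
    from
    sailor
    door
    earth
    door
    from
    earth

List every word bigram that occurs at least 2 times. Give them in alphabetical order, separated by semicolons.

door earth; earth door; earth earth; earth from; from earth

Bigram counts meeting the condition (at least 2 times):
  door earth: 2
  earth door: 2
  earth earth: 2
  earth from: 2
  from earth: 2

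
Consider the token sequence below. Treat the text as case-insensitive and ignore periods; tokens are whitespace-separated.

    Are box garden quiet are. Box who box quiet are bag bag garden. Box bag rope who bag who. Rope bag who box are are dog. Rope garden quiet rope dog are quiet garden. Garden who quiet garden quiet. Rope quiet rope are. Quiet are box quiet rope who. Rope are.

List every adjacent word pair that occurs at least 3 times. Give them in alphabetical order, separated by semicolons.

Bigram counts meeting the condition (at least 3 times):
  are box: 3
  garden quiet: 3
  quiet are: 3
  quiet rope: 4

are box; garden quiet; quiet are; quiet rope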